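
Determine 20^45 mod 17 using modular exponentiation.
Using Fermat: 20^{16} ≡ 1 (mod 17). 45 ≡ 13 (mod 16). So 20^{45} ≡ 20^{13} ≡ 12 (mod 17)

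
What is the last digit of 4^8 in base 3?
Using Fermat: 4^{2} ≡ 1 mod 3. 8 ≡ 0 mod 2. So 4^{8} ≡ 4^{0} ≡ 1 mod 3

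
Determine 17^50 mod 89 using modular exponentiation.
By repeated squaring (mod 89): 17^{1}≡17, 17^{2}≡22, 17^{4}≡39, 17^{8}≡8, 17^{16}≡64, 17^{32}≡2. Then 17^{50} = 17^{32+16+2} ≡ 2 × 64 × 22 ≡ 57 (mod 89)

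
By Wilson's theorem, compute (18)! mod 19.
By Wilson's theorem, (18)! ≡ -1 ≡ 18 mod 19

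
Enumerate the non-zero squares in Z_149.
Quadratic residues modulo 149: {1, 4, 5, 6, 7, 9, 16, 17, 19, 20, 22, 24, 25, 26, 28, 29, 30, 31, 33, 35, 36, 37, 39, 42, 45, 46, 47, 49, 53, 54, 61, 63, 64, 67, 68, 69, 73, 76, 80, 81, 82, 85, 86, 88, 95, 96, 100, 102, 103, 104, 107, 110, 112, 113, 114, 116, 118, 119, 120, 121, 123, 124, 125, 127, 129, 130, 132, 133, 140, 142, 143, 144, 145, 148}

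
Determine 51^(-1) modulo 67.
Since 67 is prime, by Fermat 51^(-1) ≡ 51^{65} ≡ 46 (mod 67). Verify: 51 × 46 = 2346 ≡ 1 (mod 67)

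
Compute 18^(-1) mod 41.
Since 41 is prime, by Fermat 18^(-1) ≡ 18^{39} ≡ 16 mod 41. Verify: 18 × 16 = 288 ≡ 1 mod 41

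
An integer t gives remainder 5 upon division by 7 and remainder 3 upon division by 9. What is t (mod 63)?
M = 7 × 9 = 63. M₁ = 9, y₁ ≡ 4 (mod 7). M₂ = 7, y₂ ≡ 4 (mod 9). t = 5×9×4 + 3×7×4 ≡ 12 (mod 63)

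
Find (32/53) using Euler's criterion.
(32/53) = 32^{26} mod 53 = -1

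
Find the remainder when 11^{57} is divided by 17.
By Fermat: 11^{16} ≡ 1 (mod 17). 57 = 3×16 + 9. So 11^{57} ≡ 11^{9} ≡ 6 (mod 17)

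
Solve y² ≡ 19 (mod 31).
The square roots of 19 mod 31 are 9 and 22. Verify: 9² = 81 ≡ 19 (mod 31)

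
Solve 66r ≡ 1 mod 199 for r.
Since 199 is prime, by Fermat 66^(-1) ≡ 66^{197} ≡ 196 mod 199. Verify: 66 × 196 = 12936 ≡ 1 mod 199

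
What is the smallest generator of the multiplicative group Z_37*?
g = 2. Powers: [2, 4, 8, 16, 32, 27, 17, 34, ...] generates all 36 non-zero residues.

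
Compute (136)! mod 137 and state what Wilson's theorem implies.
(136)! mod 137 = 136. Since this equals -1 mod 137, Wilson confirms 137 is prime.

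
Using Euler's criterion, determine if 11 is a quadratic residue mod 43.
By Euler's criterion: 11^{21} ≡ 1 mod 43. Since this equals 1, 11 is a QR.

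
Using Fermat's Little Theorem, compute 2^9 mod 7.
By Fermat: 2^{6} ≡ 1 mod 7. So 2^{9} = 2^{6} · 2^{3} ≡ 2^{3} ≡ 1 mod 7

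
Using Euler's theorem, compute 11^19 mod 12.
By Euler: 11^{4} ≡ 1 mod 12 since gcd(11, 12) = 1. 19 = 4×4 + 3. So 11^{19} ≡ 11^{3} ≡ 11 mod 12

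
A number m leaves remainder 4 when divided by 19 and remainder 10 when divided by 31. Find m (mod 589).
M = 19 × 31 = 589. M₁ = 31, y₁ ≡ 8 (mod 19). M₂ = 19, y₂ ≡ 18 (mod 31). m = 4×31×8 + 10×19×18 ≡ 289 (mod 589)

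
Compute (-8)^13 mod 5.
Using Fermat: (-8)^{4} ≡ 1 mod 5. 13 ≡ 1 mod 4. So (-8)^{13} ≡ (-8)^{1} ≡ 2 mod 5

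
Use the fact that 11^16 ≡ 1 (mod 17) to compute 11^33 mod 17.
By Fermat: 11^{16} ≡ 1 (mod 17). 33 = 2×16 + 1. So 11^{33} ≡ 11^{1} ≡ 11 (mod 17)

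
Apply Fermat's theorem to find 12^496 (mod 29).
By Fermat: 12^{28} ≡ 1 (mod 29). 496 ≡ 20 (mod 28). So 12^{496} ≡ 12^{20} ≡ 1 (mod 29)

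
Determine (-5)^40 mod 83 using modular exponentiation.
By repeated squaring mod 83: (-5)^{1}≡78, (-5)^{2}≡25, (-5)^{4}≡44, (-5)^{8}≡27, (-5)^{16}≡65, (-5)^{32}≡75. Then (-5)^{40} = (-5)^{32+8} ≡ 75 × 27 ≡ 33 mod 83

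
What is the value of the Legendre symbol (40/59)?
(40/59) = 40^{29} mod 59 = -1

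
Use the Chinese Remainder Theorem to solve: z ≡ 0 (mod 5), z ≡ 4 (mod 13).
M = 5 × 13 = 65. M₁ = 13, y₁ ≡ 2 (mod 5). M₂ = 5, y₂ ≡ 8 (mod 13). z = 0×13×2 + 4×5×8 ≡ 30 (mod 65)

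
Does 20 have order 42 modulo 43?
ord_43(20) divides 42. For each prime q|42: 20^{21}≡42, 20^{14}≡36, 20^{6}≡4, none ≡ 1. So 20 has order 42 and is a primitive root mod 43.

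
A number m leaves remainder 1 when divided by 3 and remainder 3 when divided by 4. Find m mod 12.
M = 3 × 4 = 12. M₁ = 4, y₁ ≡ 1 mod 3. M₂ = 3, y₂ ≡ 3 mod 4. m = 1×4×1 + 3×3×3 ≡ 7 mod 12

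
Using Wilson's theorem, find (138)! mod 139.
By Wilson's theorem, (138)! ≡ -1 ≡ 138 mod 139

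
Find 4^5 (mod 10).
By repeated squaring (mod 10): 4^{1}≡4, 4^{2}≡6, 4^{4}≡6. Then 4^{5} = 4^{4+1} ≡ 6 × 4 ≡ 4 (mod 10)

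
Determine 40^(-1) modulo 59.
Since 59 is prime, by Fermat 40^(-1) ≡ 40^{57} ≡ 31 mod 59. Verify: 40 × 31 = 1240 ≡ 1 mod 59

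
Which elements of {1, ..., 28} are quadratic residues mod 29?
Squares in Z_29*: {1, 4, 5, 6, 7, 9, 13, 16, 20, 22, 23, 24, 25, 28}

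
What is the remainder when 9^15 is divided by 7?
Using Fermat: 9^{6} ≡ 1 (mod 7). 15 ≡ 3 (mod 6). So 9^{15} ≡ 9^{3} ≡ 1 (mod 7)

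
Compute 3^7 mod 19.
By repeated squaring mod 19: 3^{1}≡3, 3^{2}≡9, 3^{4}≡5. Then 3^{7} = 3^{4+2+1} ≡ 5 × 9 × 3 ≡ 2 mod 19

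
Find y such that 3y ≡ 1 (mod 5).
Since 5 is prime, by Fermat 3^(-1) ≡ 3^{3} ≡ 2 (mod 5). Verify: 3 × 2 = 6 ≡ 1 (mod 5)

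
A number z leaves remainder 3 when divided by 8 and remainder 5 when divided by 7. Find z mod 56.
M = 8 × 7 = 56. M₁ = 7, y₁ ≡ 7 mod 8. M₂ = 8, y₂ ≡ 1 mod 7. z = 3×7×7 + 5×8×1 ≡ 19 mod 56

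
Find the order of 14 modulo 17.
Powers of 14 mod 17: 14^1≡14, 14^2≡9, 14^3≡7, 14^4≡13, 14^5≡12, 14^6≡15, 14^7≡6, 14^8≡16, 14^9≡3, 14^10≡8, 14^11≡10, 14^12≡4, 14^13≡5, 14^14≡2, 14^15≡11, 14^16≡1. ord_17(14) = 16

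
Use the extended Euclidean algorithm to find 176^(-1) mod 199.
Extended GCD: 176(-26) + 199(23) = 1. So 176^(-1) ≡ -26 ≡ 173 mod 199. Verify: 176 × 173 = 30448 ≡ 1 mod 199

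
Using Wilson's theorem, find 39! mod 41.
(40)! = (39)! × (40) ≡ -1 mod 41. So (39)! ≡ -1 × (40)^(-1) ≡ (-1)×(-1) = 1 mod 41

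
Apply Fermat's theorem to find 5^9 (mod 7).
By Fermat: 5^{6} ≡ 1 (mod 7). So 5^{9} = 5^{6} · 5^{3} ≡ 5^{3} ≡ 6 (mod 7)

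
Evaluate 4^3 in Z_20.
4^{3} = 64 ≡ 4 mod 20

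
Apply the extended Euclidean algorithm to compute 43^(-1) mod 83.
Extended GCD: 43(-27) + 83(14) = 1. So 43^(-1) ≡ -27 ≡ 56 (mod 83). Verify: 43 × 56 = 2408 ≡ 1 (mod 83)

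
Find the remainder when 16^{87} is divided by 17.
By Fermat: 16^{16} ≡ 1 (mod 17). 87 = 5×16 + 7. So 16^{87} ≡ 16^{7} ≡ 16 (mod 17)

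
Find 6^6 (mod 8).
By repeated squaring (mod 8): 6^{1}≡6, 6^{2}≡4, 6^{4}≡0. Then 6^{6} = 6^{4+2} ≡ 0 × 4 ≡ 0 (mod 8)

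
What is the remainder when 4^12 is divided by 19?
By repeated squaring (mod 19): 4^{1}≡4, 4^{2}≡16, 4^{4}≡9, 4^{8}≡5. Then 4^{12} = 4^{8+4} ≡ 5 × 9 ≡ 7 (mod 19)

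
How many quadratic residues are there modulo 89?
For prime 89, there are (p-1)/2 = (89-1)/2 = 44 quadratic residues (excluding 0).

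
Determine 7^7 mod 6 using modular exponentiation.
By repeated squaring mod 6: 7^{1}≡1, 7^{2}≡1, 7^{4}≡1. Then 7^{7} = 7^{4+2+1} ≡ 1 × 1 × 1 ≡ 1 mod 6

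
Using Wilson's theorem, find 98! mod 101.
(100)! = (98)! × (99) × (100) ≡ -1 mod 101. So (98)! ≡ -1 × [(100)(99)]^(-1) ≡ 50 mod 101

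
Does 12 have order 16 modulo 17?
ord_17(12) divides 16. For each prime q|16: 12^{8}≡16, none ≡ 1. So 12 has order 16 and is a primitive root mod 17.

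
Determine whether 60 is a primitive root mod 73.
ord_73(60) divides 72. For each prime q|72: 60^{36}≡72, 60^{24}≡64, none ≡ 1. So 60 has order 72 and is a primitive root mod 73.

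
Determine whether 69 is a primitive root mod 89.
69^{44} ≡ 1 (mod 89) and 44 < 88, so ord_89(69) = 44 ≠ 88 and 69 is not a primitive root.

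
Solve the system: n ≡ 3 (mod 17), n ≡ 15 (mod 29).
M = 17 × 29 = 493. M₁ = 29, y₁ ≡ 10 (mod 17). M₂ = 17, y₂ ≡ 12 (mod 29). n = 3×29×10 + 15×17×12 ≡ 479 (mod 493)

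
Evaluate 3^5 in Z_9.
By repeated squaring mod 9: 3^{1}≡3, 3^{2}≡0, 3^{4}≡0. Then 3^{5} = 3^{4+1} ≡ 0 × 3 ≡ 0 mod 9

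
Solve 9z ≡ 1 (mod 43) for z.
Since 43 is prime, by Fermat 9^(-1) ≡ 9^{41} ≡ 24 (mod 43). Verify: 9 × 24 = 216 ≡ 1 (mod 43)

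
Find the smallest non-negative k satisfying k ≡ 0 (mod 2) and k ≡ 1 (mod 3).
M = 2 × 3 = 6. M₁ = 3, y₁ ≡ 1 (mod 2). M₂ = 2, y₂ ≡ 2 (mod 3). k = 0×3×1 + 1×2×2 ≡ 4 (mod 6)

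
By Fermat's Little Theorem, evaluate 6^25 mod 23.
By Fermat: 6^{22} ≡ 1 (mod 23). So 6^{25} = 6^{22} · 6^{3} ≡ 6^{3} ≡ 9 (mod 23)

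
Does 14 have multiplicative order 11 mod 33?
Powers of 14 mod 33: 14^1≡14, 14^2≡31, 14^3≡5, 14^4≡4, 14^5≡23, 14^6≡25, 14^7≡20, 14^8≡16, 14^9≡26, 14^10≡1. Already 14^10≡1, so the order is 10 < 11. No, the actual order is 10.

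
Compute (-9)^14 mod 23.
By repeated squaring mod 23: (-9)^{1}≡14, (-9)^{2}≡12, (-9)^{4}≡6, (-9)^{8}≡13. Then (-9)^{14} = (-9)^{8+4+2} ≡ 13 × 6 × 12 ≡ 16 mod 23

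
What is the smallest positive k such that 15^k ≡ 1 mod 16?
Powers of 15 mod 16: 15^1≡15, 15^2≡1. So the order of 15 is 2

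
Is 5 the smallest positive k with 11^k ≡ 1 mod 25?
Powers of 11 mod 25: 11^1≡11, 11^2≡21, 11^3≡6, 11^4≡16, 11^5≡1. First k with 11^k≡1 is k=5. Yes, ord_25(11) = 5.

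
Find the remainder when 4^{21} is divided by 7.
By Fermat: 4^{6} ≡ 1 mod 7. 21 = 3×6 + 3. So 4^{21} ≡ 4^{3} ≡ 1 mod 7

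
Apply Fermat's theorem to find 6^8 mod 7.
By Fermat: 6^{6} ≡ 1 mod 7. So 6^{8} = 6^{6} · 6^{2} ≡ 6^{2} ≡ 1 mod 7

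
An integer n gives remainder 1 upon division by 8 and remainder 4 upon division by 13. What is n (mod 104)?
M = 8 × 13 = 104. M₁ = 13, y₁ ≡ 5 (mod 8). M₂ = 8, y₂ ≡ 5 (mod 13). n = 1×13×5 + 4×8×5 ≡ 17 (mod 104)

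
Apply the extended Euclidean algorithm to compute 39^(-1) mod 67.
Extended GCD: 39(-12) + 67(7) = 1. So 39^(-1) ≡ -12 ≡ 55 mod 67. Verify: 39 × 55 = 2145 ≡ 1 mod 67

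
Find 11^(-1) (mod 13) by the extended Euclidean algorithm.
Extended GCD: 11(6) + 13(-5) = 1. So 11^(-1) ≡ 6 (mod 13). Verify: 11 × 6 = 66 ≡ 1 (mod 13)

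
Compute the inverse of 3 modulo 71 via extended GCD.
Extended GCD: 3(24) + 71(-1) = 1. So 3^(-1) ≡ 24 (mod 71). Verify: 3 × 24 = 72 ≡ 1 (mod 71)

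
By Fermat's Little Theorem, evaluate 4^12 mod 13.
By Fermat's Little Theorem, 4^{12} ≡ 1 mod 13 since 13 is prime and gcd(4, 13) = 1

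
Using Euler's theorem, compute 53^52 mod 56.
By Euler: 53^{24} ≡ 1 mod 56 since gcd(53, 56) = 1. 52 = 2×24 + 4. So 53^{52} ≡ 53^{4} ≡ 25 mod 56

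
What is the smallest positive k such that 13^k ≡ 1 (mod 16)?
Powers of 13 mod 16: 13^1≡13, 13^2≡9, 13^3≡5, 13^4≡1. Order = 4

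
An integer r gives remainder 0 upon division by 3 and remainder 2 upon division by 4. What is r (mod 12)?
M = 3 × 4 = 12. M₁ = 4, y₁ ≡ 1 (mod 3). M₂ = 3, y₂ ≡ 3 (mod 4). r = 0×4×1 + 2×3×3 ≡ 6 (mod 12)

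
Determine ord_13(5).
Powers of 5 mod 13: 5^1≡5, 5^2≡12, 5^3≡8, 5^4≡1. So the order of 5 is 4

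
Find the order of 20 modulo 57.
Powers of 20 mod 57: 20^1≡20, 20^2≡1. ord_57(20) = 2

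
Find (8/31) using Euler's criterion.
(8/31) = 8^{15} mod 31 = 1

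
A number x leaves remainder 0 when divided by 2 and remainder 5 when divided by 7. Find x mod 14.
M = 2 × 7 = 14. M₁ = 7, y₁ ≡ 1 mod 2. M₂ = 2, y₂ ≡ 4 mod 7. x = 0×7×1 + 5×2×4 ≡ 12 mod 14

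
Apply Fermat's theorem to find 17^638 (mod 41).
By Fermat: 17^{40} ≡ 1 (mod 41). 638 ≡ 38 (mod 40). So 17^{638} ≡ 17^{38} ≡ 21 (mod 41)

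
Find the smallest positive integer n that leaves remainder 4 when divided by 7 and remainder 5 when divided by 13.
M = 7 × 13 = 91. M₁ = 13, y₁ ≡ 6 (mod 7). M₂ = 7, y₂ ≡ 2 (mod 13). n = 4×13×6 + 5×7×2 ≡ 18 (mod 91)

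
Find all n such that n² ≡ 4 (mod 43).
The square roots of 4 mod 43 are 41 and 2. Verify: 41² = 1681 ≡ 4 (mod 43)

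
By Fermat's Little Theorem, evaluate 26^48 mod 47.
By Fermat: 26^{46} ≡ 1 (mod 47). So 26^{48} = 26^{46} · 26^{2} ≡ 26^{2} ≡ 18 (mod 47)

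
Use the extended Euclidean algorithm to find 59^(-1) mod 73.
Extended GCD: 59(26) + 73(-21) = 1. So 59^(-1) ≡ 26 mod 73. Verify: 59 × 26 = 1534 ≡ 1 mod 73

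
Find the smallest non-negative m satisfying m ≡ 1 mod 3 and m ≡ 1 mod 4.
M = 3 × 4 = 12. M₁ = 4, y₁ ≡ 1 mod 3. M₂ = 3, y₂ ≡ 3 mod 4. m = 1×4×1 + 1×3×3 ≡ 1 mod 12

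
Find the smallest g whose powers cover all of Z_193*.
g = 5. For each prime q|192: 5^{96}≡192, 5^{64}≡84, none ≡ 1, so ord_193(5) = 192 and 5 is a primitive root.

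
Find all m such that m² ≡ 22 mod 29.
The square roots of 22 mod 29 are 15 and 14. Verify: 15² = 225 ≡ 22 mod 29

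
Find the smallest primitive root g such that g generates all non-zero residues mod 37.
g = 2. For each prime q|36: 2^{18}≡36, 2^{12}≡26, none ≡ 1, so ord_37(2) = 36 and 2 is a primitive root.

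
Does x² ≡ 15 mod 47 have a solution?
By Euler's criterion: 15^{23} ≡ 46 mod 47. Since this equals -1 (≡ 46), 15 is not a QR.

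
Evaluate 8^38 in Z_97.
By repeated squaring (mod 97): 8^{1}≡8, 8^{2}≡64, 8^{4}≡22, 8^{8}≡96, 8^{16}≡1, 8^{32}≡1. Then 8^{38} = 8^{32+4+2} ≡ 1 × 22 × 64 ≡ 50 (mod 97)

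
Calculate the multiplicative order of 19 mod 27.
Powers of 19 mod 27: 19^1≡19, 19^2≡10, 19^3≡1. Order = 3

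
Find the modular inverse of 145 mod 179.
Since 179 is prime, by Fermat 145^(-1) ≡ 145^{177} ≡ 100 mod 179. Verify: 145 × 100 = 14500 ≡ 1 mod 179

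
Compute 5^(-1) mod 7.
Since 7 is prime, by Fermat 5^(-1) ≡ 5^{5} ≡ 3 mod 7. Verify: 5 × 3 = 15 ≡ 1 mod 7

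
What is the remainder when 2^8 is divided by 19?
By repeated squaring (mod 19): 2^{1}≡2, 2^{2}≡4, 2^{4}≡16, 2^{8}≡9. So 2^{8} ≡ 9 (mod 19)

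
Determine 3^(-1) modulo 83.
Since 83 is prime, by Fermat 3^(-1) ≡ 3^{81} ≡ 28 mod 83. Verify: 3 × 28 = 84 ≡ 1 mod 83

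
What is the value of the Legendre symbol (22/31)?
(22/31) = 22^{15} mod 31 = -1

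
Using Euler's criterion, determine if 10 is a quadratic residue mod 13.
By Euler's criterion: 10^{6} ≡ 1 (mod 13). Since this equals 1, 10 is a QR.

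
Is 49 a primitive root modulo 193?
49^{12} ≡ 1 mod 193 and 12 < 192, so ord_193(49) = 12 ≠ 192 and 49 is not a primitive root.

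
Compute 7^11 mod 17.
By repeated squaring (mod 17): 7^{1}≡7, 7^{2}≡15, 7^{4}≡4, 7^{8}≡16. Then 7^{11} = 7^{8+2+1} ≡ 16 × 15 × 7 ≡ 14 (mod 17)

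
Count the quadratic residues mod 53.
Exactly half the non-zero residues mod a prime are QRs: (53-1)/2 = 26.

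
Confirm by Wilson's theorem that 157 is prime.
(156)! mod 157 = 156. Since this equals -1 (mod 157), Wilson confirms 157 is prime.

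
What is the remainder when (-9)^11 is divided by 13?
By repeated squaring mod 13: (-9)^{1}≡4, (-9)^{2}≡3, (-9)^{4}≡9, (-9)^{8}≡3. Then (-9)^{11} = (-9)^{8+2+1} ≡ 3 × 3 × 4 ≡ 10 mod 13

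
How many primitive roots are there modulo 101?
Number of primitive roots mod 101 = φ(p-1) = φ(100) = 40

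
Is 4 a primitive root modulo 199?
4^{99} ≡ 1 (mod 199) and 99 < 198, so ord_199(4) = 99 ≠ 198 and 4 is not a primitive root.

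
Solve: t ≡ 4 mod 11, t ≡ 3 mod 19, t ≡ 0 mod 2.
M = 11 × 19 × 2 = 418. M₁ = 38, y₁ ≡ 9 mod 11. M₂ = 22, y₂ ≡ 13 mod 19. M₃ = 209, y₃ ≡ 1 mod 2. t = 4×38×9 + 3×22×13 + 0×209×1 ≡ 136 mod 418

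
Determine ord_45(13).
Powers of 13 mod 45: 13^1≡13, 13^2≡34, 13^3≡37, 13^4≡31, 13^5≡43, 13^6≡19, 13^7≡22, 13^8≡16, 13^9≡28, 13^10≡4, 13^11≡7, 13^12≡1. Order = 12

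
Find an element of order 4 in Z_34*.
13 has order 4 mod 34 since 13^{4} ≡ 1 mod 34 and no smaller power works.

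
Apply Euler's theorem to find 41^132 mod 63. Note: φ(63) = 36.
By Euler: 41^{36} ≡ 1 mod 63 since gcd(41, 63) = 1. 132 = 3×36 + 24. So 41^{132} ≡ 41^{24} ≡ 1 mod 63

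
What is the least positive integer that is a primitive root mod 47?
g = 5. For each prime q|46: 5^{23}≡46, 5^{2}≡25, none ≡ 1, so ord_47(5) = 46 and 5 is a primitive root.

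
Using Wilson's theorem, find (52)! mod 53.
By Wilson's theorem, (52)! ≡ -1 ≡ 52 (mod 53)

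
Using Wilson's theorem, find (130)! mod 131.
By Wilson's theorem, (130)! ≡ -1 ≡ 130 (mod 131)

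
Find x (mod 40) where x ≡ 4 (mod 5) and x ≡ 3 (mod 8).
M = 5 × 8 = 40. M₁ = 8, y₁ ≡ 2 (mod 5). M₂ = 5, y₂ ≡ 5 (mod 8). x = 4×8×2 + 3×5×5 ≡ 19 (mod 40)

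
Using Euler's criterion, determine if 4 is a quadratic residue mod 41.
By Euler's criterion: 4^{20} ≡ 1 (mod 41). Since this equals 1, 4 is a QR.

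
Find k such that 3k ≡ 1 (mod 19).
Since 19 is prime, by Fermat 3^(-1) ≡ 3^{17} ≡ 13 (mod 19). Verify: 3 × 13 = 39 ≡ 1 (mod 19)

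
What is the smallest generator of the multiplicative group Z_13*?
g = 2. Powers: [2, 4, 8, 3, 6, 12, ...] generates all 12 non-zero residues.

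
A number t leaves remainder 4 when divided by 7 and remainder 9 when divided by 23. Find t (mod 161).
M = 7 × 23 = 161. M₁ = 23, y₁ ≡ 4 (mod 7). M₂ = 7, y₂ ≡ 10 (mod 23). t = 4×23×4 + 9×7×10 ≡ 32 (mod 161)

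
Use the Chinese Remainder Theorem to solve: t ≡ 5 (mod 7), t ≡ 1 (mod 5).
M = 7 × 5 = 35. M₁ = 5, y₁ ≡ 3 (mod 7). M₂ = 7, y₂ ≡ 3 (mod 5). t = 5×5×3 + 1×7×3 ≡ 26 (mod 35)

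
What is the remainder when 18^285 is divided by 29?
Using Fermat: 18^{28} ≡ 1 mod 29. 285 ≡ 5 mod 28. So 18^{285} ≡ 18^{5} ≡ 15 mod 29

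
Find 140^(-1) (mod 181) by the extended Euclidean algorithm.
Extended GCD: 140(-53) + 181(41) = 1. So 140^(-1) ≡ -53 ≡ 128 (mod 181). Verify: 140 × 128 = 17920 ≡ 1 (mod 181)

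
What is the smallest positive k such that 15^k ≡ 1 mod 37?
Powers of 15 mod 37: 15^1≡15, 15^2≡3, 15^3≡8, 15^4≡9, 15^5≡24, 15^6≡27, 15^7≡35, 15^8≡7, 15^9≡31, 15^10≡21, 15^11≡19, 15^12≡26, 15^13≡20, 15^14≡4, 15^15≡23, 15^16≡12, 15^17≡32, 15^18≡36, 15^19≡22, 15^20≡34, 15^21≡29, 15^22≡28, 15^23≡13, 15^24≡10, 15^25≡2, 15^26≡30, 15^27≡6, 15^28≡16, 15^29≡18, 15^30≡11, 15^31≡17, 15^32≡33, 15^33≡14, 15^34≡25, 15^35≡5, 15^36≡1. Order = 36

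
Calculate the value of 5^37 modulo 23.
Using Fermat: 5^{22} ≡ 1 mod 23. 37 ≡ 15 mod 22. So 5^{37} ≡ 5^{15} ≡ 19 mod 23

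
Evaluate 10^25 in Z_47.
By repeated squaring (mod 47): 10^{1}≡10, 10^{2}≡6, 10^{4}≡36, 10^{8}≡27, 10^{16}≡24. Then 10^{25} = 10^{16+8+1} ≡ 24 × 27 × 10 ≡ 41 (mod 47)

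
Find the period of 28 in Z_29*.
Powers of 28 mod 29: 28^1≡28, 28^2≡1. ord_29(28) = 2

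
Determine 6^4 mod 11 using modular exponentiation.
6^{4} = 1296 ≡ 9 mod 11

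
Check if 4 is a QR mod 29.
By Euler's criterion: 4^{14} ≡ 1 mod 29. Since this equals 1, 4 is a QR.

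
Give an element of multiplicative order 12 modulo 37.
8 has order 12 mod 37 since 8^{12} ≡ 1 (mod 37) and no smaller power works.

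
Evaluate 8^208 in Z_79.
Using Fermat: 8^{78} ≡ 1 (mod 79). 208 ≡ 52 (mod 78). So 8^{208} ≡ 8^{52} ≡ 1 (mod 79)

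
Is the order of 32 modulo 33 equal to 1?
Powers of 32 mod 33: 32^1≡32, 32^2≡1. 32^1≡32≢1, so ord ≠ 1. No, the actual order is 2.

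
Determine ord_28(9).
Powers of 9 mod 28: 9^1≡9, 9^2≡25, 9^3≡1. Order = 3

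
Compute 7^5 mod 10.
By repeated squaring mod 10: 7^{1}≡7, 7^{2}≡9, 7^{4}≡1. Then 7^{5} = 7^{4+1} ≡ 1 × 7 ≡ 7 mod 10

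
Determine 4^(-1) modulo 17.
Since 17 is prime, by Fermat 4^(-1) ≡ 4^{15} ≡ 13 mod 17. Verify: 4 × 13 = 52 ≡ 1 mod 17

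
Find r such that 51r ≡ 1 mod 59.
Since 59 is prime, by Fermat 51^(-1) ≡ 51^{57} ≡ 22 mod 59. Verify: 51 × 22 = 1122 ≡ 1 mod 59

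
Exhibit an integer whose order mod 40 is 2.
11 has order 2 mod 40 since 11^{2} ≡ 1 mod 40 and no smaller power works.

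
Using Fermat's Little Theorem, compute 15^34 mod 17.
By Fermat: 15^{16} ≡ 1 mod 17. 34 = 2×16 + 2. So 15^{34} ≡ 15^{2} ≡ 4 mod 17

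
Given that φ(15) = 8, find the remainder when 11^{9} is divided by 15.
By Euler: 11^{8} ≡ 1 mod 15 since gcd(11, 15) = 1. 9 = 1×8 + 1. So 11^{9} ≡ 11^{1} ≡ 11 mod 15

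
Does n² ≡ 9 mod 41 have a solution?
By Euler's criterion: 9^{20} ≡ 1 mod 41. Since this equals 1, 9 is a QR.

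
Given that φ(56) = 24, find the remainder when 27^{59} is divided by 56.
By Euler: 27^{24} ≡ 1 mod 56 since gcd(27, 56) = 1. 59 = 2×24 + 11. So 27^{59} ≡ 27^{11} ≡ 27 mod 56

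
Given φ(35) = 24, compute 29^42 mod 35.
By Euler: 29^{24} ≡ 1 (mod 35) since gcd(29, 35) = 1. 42 = 1×24 + 18. So 29^{42} ≡ 29^{18} ≡ 1 (mod 35)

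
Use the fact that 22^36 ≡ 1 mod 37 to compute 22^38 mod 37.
By Fermat: 22^{36} ≡ 1 mod 37. So 22^{38} = 22^{36} · 22^{2} ≡ 22^{2} ≡ 3 mod 37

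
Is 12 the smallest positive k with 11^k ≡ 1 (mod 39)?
Powers of 11 mod 39: 11^1≡11, 11^2≡4, 11^3≡5, 11^4≡16, 11^5≡20, 11^6≡25, 11^7≡2, 11^8≡22, 11^9≡8, 11^10≡10, 11^11≡32, 11^12≡1. First k with 11^k≡1 is k=12. Yes, ord_39(11) = 12.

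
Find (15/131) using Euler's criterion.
(15/131) = 15^{65} mod 131 = 1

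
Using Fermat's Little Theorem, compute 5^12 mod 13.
By Fermat's Little Theorem, 5^{12} ≡ 1 (mod 13) since 13 is prime and gcd(5, 13) = 1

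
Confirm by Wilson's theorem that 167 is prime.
(166)! mod 167 = 166. Since this equals -1 (mod 167), Wilson confirms 167 is prime.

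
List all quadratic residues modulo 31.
QRs mod 31: {1, 2, 4, 5, 7, 8, 9, 10, 14, 16, 18, 19, 20, 25, 28}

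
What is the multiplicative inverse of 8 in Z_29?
Since 29 is prime, by Fermat 8^(-1) ≡ 8^{27} ≡ 11 (mod 29). Verify: 8 × 11 = 88 ≡ 1 (mod 29)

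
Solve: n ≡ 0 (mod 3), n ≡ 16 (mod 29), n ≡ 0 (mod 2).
M = 3 × 29 × 2 = 174. M₁ = 58, y₁ ≡ 1 (mod 3). M₂ = 6, y₂ ≡ 5 (mod 29). M₃ = 87, y₃ ≡ 1 (mod 2). n = 0×58×1 + 16×6×5 + 0×87×1 ≡ 132 (mod 174)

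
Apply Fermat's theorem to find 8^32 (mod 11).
By Fermat: 8^{10} ≡ 1 (mod 11). 32 = 3×10 + 2. So 8^{32} ≡ 8^{2} ≡ 9 (mod 11)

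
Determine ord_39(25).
Powers of 25 mod 39: 25^1≡25, 25^2≡1. So the order of 25 is 2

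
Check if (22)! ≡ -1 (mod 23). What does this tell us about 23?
(22)! mod 23 = 22. Since this equals -1 (mod 23), Wilson confirms 23 is prime.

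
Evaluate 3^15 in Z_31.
By repeated squaring (mod 31): 3^{1}≡3, 3^{2}≡9, 3^{4}≡19, 3^{8}≡20. Then 3^{15} = 3^{8+4+2+1} ≡ 20 × 19 × 9 × 3 ≡ 30 (mod 31)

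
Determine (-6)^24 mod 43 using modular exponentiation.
By repeated squaring mod 43: (-6)^{1}≡37, (-6)^{2}≡36, (-6)^{4}≡6, (-6)^{8}≡36, (-6)^{16}≡6. Then (-6)^{24} = (-6)^{16+8} ≡ 6 × 36 ≡ 1 mod 43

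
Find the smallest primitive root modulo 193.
g = 5. Powers: [5, 25, 125, 46, 37, 185, 153, 186, 158, 18, ...] generates all 192 non-zero residues.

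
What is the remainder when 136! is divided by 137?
By Wilson's theorem, (136)! ≡ -1 ≡ 136 (mod 137)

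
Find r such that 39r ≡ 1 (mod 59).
Since 59 is prime, by Fermat 39^(-1) ≡ 39^{57} ≡ 56 (mod 59). Verify: 39 × 56 = 2184 ≡ 1 (mod 59)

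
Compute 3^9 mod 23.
By repeated squaring (mod 23): 3^{1}≡3, 3^{2}≡9, 3^{4}≡12, 3^{8}≡6. Then 3^{9} = 3^{8+1} ≡ 6 × 3 ≡ 18 (mod 23)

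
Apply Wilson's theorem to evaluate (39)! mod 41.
(40)! = (39)! × (40) ≡ -1 (mod 41). So (39)! ≡ -1 × (40)^(-1) ≡ (-1)×(-1) = 1 (mod 41)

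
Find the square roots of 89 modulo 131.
The square roots of 89 mod 131 are 58 and 73. Verify: 58² = 3364 ≡ 89 mod 131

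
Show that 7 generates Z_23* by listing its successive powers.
7^1, 7^2, ..., 7^{22} mod 23: [7, 3, 21, 9, 17, 4, 5, 12, 15, 13, 22, 16, 20, 2, 14, 6, 19, 18, 11, 8, 10, 1]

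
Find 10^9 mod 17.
By repeated squaring mod 17: 10^{1}≡10, 10^{2}≡15, 10^{4}≡4, 10^{8}≡16. Then 10^{9} = 10^{8+1} ≡ 16 × 10 ≡ 7 mod 17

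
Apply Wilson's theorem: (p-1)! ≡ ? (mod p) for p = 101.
By Wilson's theorem, (100)! ≡ -1 ≡ 100 (mod 101)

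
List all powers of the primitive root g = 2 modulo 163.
2^1, 2^2, ..., 2^{162} mod 163: [2, 4, 8, 16, 32, 64, 128, 93, 23, 46, 92, 21, 42, 84, 5, 10, 20, 40, 80, 160, 157, 151, 139, 115, 67, 134, 105, 47, 94, 25, 50, 100, 37, 74, 148, 133, 103, 43, 86, 9, 18, 36, 72, 144, 125, 87, 11, 22, 44, 88, 13, 26, 52, 104, 45, 90, 17, 34, 68, 136, 109, 55, 110, 57, 114, 65, 130, 97, 31, 62, 124, 85, 7, 14, 28, 56, 112, 61, 122, 81, 162, 161, 159, 155, 147, 131, 99, 35, 70, 140, 117, 71, 142, 121, 79, 158, 153, 143, 123, 83, 3, 6, 12, 24, 48, 96, 29, 58, 116, 69, 138, 113, 63, 126, 89, 15, 30, 60, 120, 77, 154, 145, 127, 91, 19, 38, 76, 152, 141, 119, 75, 150, 137, 111, 59, 118, 73, 146, 129, 95, 27, 54, 108, 53, 106, 49, 98, 33, 66, 132, 101, 39, 78, 156, 149, 135, 107, 51, 102, 41, 82, 1]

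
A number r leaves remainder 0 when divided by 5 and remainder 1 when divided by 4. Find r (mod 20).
M = 5 × 4 = 20. M₁ = 4, y₁ ≡ 4 (mod 5). M₂ = 5, y₂ ≡ 1 (mod 4). r = 0×4×4 + 1×5×1 ≡ 5 (mod 20)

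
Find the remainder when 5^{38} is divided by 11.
By Fermat: 5^{10} ≡ 1 (mod 11). 38 = 3×10 + 8. So 5^{38} ≡ 5^{8} ≡ 4 (mod 11)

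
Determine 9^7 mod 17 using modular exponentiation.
By repeated squaring mod 17: 9^{1}≡9, 9^{2}≡13, 9^{4}≡16. Then 9^{7} = 9^{4+2+1} ≡ 16 × 13 × 9 ≡ 2 mod 17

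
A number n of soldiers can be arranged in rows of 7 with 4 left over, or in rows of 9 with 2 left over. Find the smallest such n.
M = 7 × 9 = 63. M₁ = 9, y₁ ≡ 4 (mod 7). M₂ = 7, y₂ ≡ 4 (mod 9). n = 4×9×4 + 2×7×4 ≡ 11 (mod 63)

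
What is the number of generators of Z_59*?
Number of primitive roots mod 59 = φ(p-1) = φ(58) = 28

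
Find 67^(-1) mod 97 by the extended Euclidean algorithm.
Extended GCD: 67(42) + 97(-29) = 1. So 67^(-1) ≡ 42 mod 97. Verify: 67 × 42 = 2814 ≡ 1 mod 97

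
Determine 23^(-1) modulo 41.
Since 41 is prime, by Fermat 23^(-1) ≡ 23^{39} ≡ 25 (mod 41). Verify: 23 × 25 = 575 ≡ 1 (mod 41)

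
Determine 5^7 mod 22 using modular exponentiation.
By repeated squaring (mod 22): 5^{1}≡5, 5^{2}≡3, 5^{4}≡9. Then 5^{7} = 5^{4+2+1} ≡ 9 × 3 × 5 ≡ 3 (mod 22)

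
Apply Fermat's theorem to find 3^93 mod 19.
By Fermat: 3^{18} ≡ 1 mod 19. 93 = 5×18 + 3. So 3^{93} ≡ 3^{3} ≡ 8 mod 19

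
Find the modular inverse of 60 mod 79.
Since 79 is prime, by Fermat 60^(-1) ≡ 60^{77} ≡ 54 mod 79. Verify: 60 × 54 = 3240 ≡ 1 mod 79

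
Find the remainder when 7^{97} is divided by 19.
By Fermat: 7^{18} ≡ 1 mod 19. 97 = 5×18 + 7. So 7^{97} ≡ 7^{7} ≡ 7 mod 19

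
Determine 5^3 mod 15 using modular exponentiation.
5^{3} = 125 ≡ 5 mod 15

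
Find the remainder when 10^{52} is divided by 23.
By Fermat: 10^{22} ≡ 1 (mod 23). 52 = 2×22 + 8. So 10^{52} ≡ 10^{8} ≡ 2 (mod 23)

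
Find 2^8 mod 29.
By repeated squaring mod 29: 2^{1}≡2, 2^{2}≡4, 2^{4}≡16, 2^{8}≡24. So 2^{8} ≡ 24 mod 29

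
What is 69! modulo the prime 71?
(70)! = (69)! × (70) ≡ -1 (mod 71). So (69)! ≡ -1 × (70)^(-1) ≡ (-1)×(-1) = 1 (mod 71)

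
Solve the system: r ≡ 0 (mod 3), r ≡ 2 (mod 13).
M = 3 × 13 = 39. M₁ = 13, y₁ ≡ 1 (mod 3). M₂ = 3, y₂ ≡ 9 (mod 13). r = 0×13×1 + 2×3×9 ≡ 15 (mod 39)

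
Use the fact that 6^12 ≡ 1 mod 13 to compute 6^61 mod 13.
By Fermat: 6^{12} ≡ 1 mod 13. 61 = 5×12 + 1. So 6^{61} ≡ 6^{1} ≡ 6 mod 13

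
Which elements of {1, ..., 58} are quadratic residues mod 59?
Squares in Z_59*: {1, 3, 4, 5, 7, 9, 12, 15, 16, 17, 19, 20, 21, 22, 25, 26, 27, 28, 29, 35, 36, 41, 45, 46, 48, 49, 51, 53, 57}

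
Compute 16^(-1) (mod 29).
Since 29 is prime, by Fermat 16^(-1) ≡ 16^{27} ≡ 20 (mod 29). Verify: 16 × 20 = 320 ≡ 1 (mod 29)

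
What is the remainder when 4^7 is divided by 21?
By repeated squaring (mod 21): 4^{1}≡4, 4^{2}≡16, 4^{4}≡4. Then 4^{7} = 4^{4+2+1} ≡ 4 × 16 × 4 ≡ 4 (mod 21)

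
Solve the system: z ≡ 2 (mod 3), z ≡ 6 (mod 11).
M = 3 × 11 = 33. M₁ = 11, y₁ ≡ 2 (mod 3). M₂ = 3, y₂ ≡ 4 (mod 11). z = 2×11×2 + 6×3×4 ≡ 17 (mod 33)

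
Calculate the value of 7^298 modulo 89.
Using Fermat: 7^{88} ≡ 1 (mod 89). 298 ≡ 34 (mod 88). So 7^{298} ≡ 7^{34} ≡ 84 (mod 89)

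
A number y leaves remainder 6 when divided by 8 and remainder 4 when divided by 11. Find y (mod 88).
M = 8 × 11 = 88. M₁ = 11, y₁ ≡ 3 (mod 8). M₂ = 8, y₂ ≡ 7 (mod 11). y = 6×11×3 + 4×8×7 ≡ 70 (mod 88)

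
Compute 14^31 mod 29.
Using Fermat: 14^{28} ≡ 1 mod 29. 31 ≡ 3 mod 28. So 14^{31} ≡ 14^{3} ≡ 18 mod 29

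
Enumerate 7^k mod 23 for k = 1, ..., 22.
7^1, 7^2, ..., 7^{22} mod 23: [7, 3, 21, 9, 17, 4, 5, 12, 15, 13, 22, 16, 20, 2, 14, 6, 19, 18, 11, 8, 10, 1]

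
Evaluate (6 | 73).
(6/73) = 6^{36} mod 73 = 1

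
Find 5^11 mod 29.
By repeated squaring mod 29: 5^{1}≡5, 5^{2}≡25, 5^{4}≡16, 5^{8}≡24. Then 5^{11} = 5^{8+2+1} ≡ 24 × 25 × 5 ≡ 13 mod 29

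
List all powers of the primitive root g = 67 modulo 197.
67^1, 67^2, ..., 67^{196} mod 197: [67, 155, 141, 188, 185, 181, 110, 81, 108, 144, 192, 59, 13, 83, 45, 60, 80, 41, 186, 51, 68, 25, 99, 132, 176, 169, 94, 191, 189, 55, 139, 54, 72, 96, 128, 105, 140, 121, 30, 40, 119, 93, 124, 34, 111, 148, 66, 88, 183, 47, 194, 193, 126, 168, 27, 36, 48, 64, 151, 70, 159, 15, 20, 158, 145, 62, 17, 154, 74, 33, 44, 190, 122, 97, 195, 63, 84, 112, 18, 24, 32, 174, 35, 178, 106, 10, 79, 171, 31, 107, 77, 37, 115, 22, 95, 61, 147, 196, 130, 42, 56, 9, 12, 16, 87, 116, 89, 53, 5, 138, 184, 114, 152, 137, 117, 156, 11, 146, 129, 172, 98, 65, 21, 28, 103, 6, 8, 142, 58, 143, 125, 101, 69, 92, 57, 76, 167, 157, 78, 104, 73, 163, 86, 49, 131, 109, 14, 150, 3, 4, 71, 29, 170, 161, 149, 133, 46, 127, 38, 182, 177, 39, 52, 135, 180, 43, 123, 164, 153, 7, 75, 100, 2, 134, 113, 85, 179, 173, 165, 23, 162, 19, 91, 187, 118, 26, 166, 90, 120, 160, 82, 175, 102, 136, 50, 1]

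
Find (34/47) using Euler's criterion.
(34/47) = 34^{23} mod 47 = 1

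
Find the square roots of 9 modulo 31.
The square roots of 9 mod 31 are 28 and 3. Verify: 28² = 784 ≡ 9 (mod 31)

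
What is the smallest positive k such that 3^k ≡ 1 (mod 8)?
Powers of 3 mod 8: 3^1≡3, 3^2≡1. ord_8(3) = 2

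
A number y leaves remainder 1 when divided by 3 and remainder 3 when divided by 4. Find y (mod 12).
M = 3 × 4 = 12. M₁ = 4, y₁ ≡ 1 (mod 3). M₂ = 3, y₂ ≡ 3 (mod 4). y = 1×4×1 + 3×3×3 ≡ 7 (mod 12)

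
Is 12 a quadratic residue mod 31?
By Euler's criterion: 12^{15} ≡ 30 mod 31. Since this equals -1 (≡ 30), 12 is not a QR.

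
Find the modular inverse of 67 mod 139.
Since 139 is prime, by Fermat 67^(-1) ≡ 67^{137} ≡ 83 (mod 139). Verify: 67 × 83 = 5561 ≡ 1 (mod 139)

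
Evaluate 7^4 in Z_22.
7^{4} = 2401 ≡ 3 (mod 22)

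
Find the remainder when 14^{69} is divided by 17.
By Fermat: 14^{16} ≡ 1 (mod 17). 69 = 4×16 + 5. So 14^{69} ≡ 14^{5} ≡ 12 (mod 17)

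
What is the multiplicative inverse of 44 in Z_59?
Since 59 is prime, by Fermat 44^(-1) ≡ 44^{57} ≡ 55 mod 59. Verify: 44 × 55 = 2420 ≡ 1 mod 59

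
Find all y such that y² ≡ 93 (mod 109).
The square roots of 93 mod 109 are 86 and 23. Verify: 86² = 7396 ≡ 93 (mod 109)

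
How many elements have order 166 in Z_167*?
A prime p has φ(p-1) primitive roots; here φ(166) = 82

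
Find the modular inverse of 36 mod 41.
Since 41 is prime, by Fermat 36^(-1) ≡ 36^{39} ≡ 8 mod 41. Verify: 36 × 8 = 288 ≡ 1 mod 41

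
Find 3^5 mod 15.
By repeated squaring mod 15: 3^{1}≡3, 3^{2}≡9, 3^{4}≡6. Then 3^{5} = 3^{4+1} ≡ 6 × 3 ≡ 3 mod 15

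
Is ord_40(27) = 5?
Powers of 27 mod 40: 27^1≡27, 27^2≡9, 27^3≡3, 27^4≡1. Already 27^4≡1, so the order is 4 < 5. No, the actual order is 4.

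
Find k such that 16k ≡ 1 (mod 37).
Since 37 is prime, by Fermat 16^(-1) ≡ 16^{35} ≡ 7 (mod 37). Verify: 16 × 7 = 112 ≡ 1 (mod 37)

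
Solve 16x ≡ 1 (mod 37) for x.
Since 37 is prime, by Fermat 16^(-1) ≡ 16^{35} ≡ 7 (mod 37). Verify: 16 × 7 = 112 ≡ 1 (mod 37)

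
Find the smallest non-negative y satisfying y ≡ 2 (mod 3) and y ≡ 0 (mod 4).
M = 3 × 4 = 12. M₁ = 4, y₁ ≡ 1 (mod 3). M₂ = 3, y₂ ≡ 3 (mod 4). y = 2×4×1 + 0×3×3 ≡ 8 (mod 12)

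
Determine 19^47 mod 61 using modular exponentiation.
By repeated squaring (mod 61): 19^{1}≡19, 19^{2}≡56, 19^{4}≡25, 19^{8}≡15, 19^{16}≡42, 19^{32}≡56. Then 19^{47} = 19^{32+8+4+2+1} ≡ 56 × 15 × 25 × 56 × 19 ≡ 5 (mod 61)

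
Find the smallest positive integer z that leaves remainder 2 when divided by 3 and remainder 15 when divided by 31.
M = 3 × 31 = 93. M₁ = 31, y₁ ≡ 1 (mod 3). M₂ = 3, y₂ ≡ 21 (mod 31). z = 2×31×1 + 15×3×21 ≡ 77 (mod 93)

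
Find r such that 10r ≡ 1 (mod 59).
Since 59 is prime, by Fermat 10^(-1) ≡ 10^{57} ≡ 6 (mod 59). Verify: 10 × 6 = 60 ≡ 1 (mod 59)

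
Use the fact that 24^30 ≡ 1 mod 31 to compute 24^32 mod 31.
By Fermat: 24^{30} ≡ 1 mod 31. So 24^{32} = 24^{30} · 24^{2} ≡ 24^{2} ≡ 18 mod 31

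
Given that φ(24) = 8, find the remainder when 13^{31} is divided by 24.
By Euler: 13^{8} ≡ 1 mod 24 since gcd(13, 24) = 1. 31 = 3×8 + 7. So 13^{31} ≡ 13^{7} ≡ 13 mod 24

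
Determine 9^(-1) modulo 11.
Since 11 is prime, by Fermat 9^(-1) ≡ 9^{9} ≡ 5 (mod 11). Verify: 9 × 5 = 45 ≡ 1 (mod 11)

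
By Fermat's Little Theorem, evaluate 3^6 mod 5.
By Fermat: 3^{4} ≡ 1 mod 5. So 3^{6} = 3^{4} · 3^{2} ≡ 3^{2} ≡ 4 mod 5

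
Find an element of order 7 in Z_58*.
7 has order 7 mod 58 since 7^{7} ≡ 1 mod 58 and no smaller power works.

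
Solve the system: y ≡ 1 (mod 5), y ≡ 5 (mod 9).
M = 5 × 9 = 45. M₁ = 9, y₁ ≡ 4 (mod 5). M₂ = 5, y₂ ≡ 2 (mod 9). y = 1×9×4 + 5×5×2 ≡ 41 (mod 45)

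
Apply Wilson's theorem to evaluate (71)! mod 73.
(72)! = (71)! × (72) ≡ -1 (mod 73). So (71)! ≡ -1 × (72)^(-1) ≡ (-1)×(-1) = 1 (mod 73)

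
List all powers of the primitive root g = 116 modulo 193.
116^1, 116^2, ..., 116^{192} mod 193: [116, 139, 105, 21, 120, 24, 82, 55, 11, 118, 178, 190, 38, 162, 71, 130, 26, 121, 140, 28, 160, 32, 45, 9, 79, 93, 173, 189, 115, 23, 159, 109, 99, 97, 58, 166, 149, 107, 60, 12, 41, 124, 102, 59, 89, 95, 19, 81, 132, 65, 13, 157, 70, 14, 80, 16, 119, 101, 136, 143, 183, 191, 154, 108, 176, 151, 146, 145, 29, 83, 171, 150, 30, 6, 117, 62, 51, 126, 141, 144, 106, 137, 66, 129, 103, 175, 35, 7, 40, 8, 156, 147, 68, 168, 188, 192, 77, 54, 88, 172, 73, 169, 111, 138, 182, 75, 15, 3, 155, 31, 122, 63, 167, 72, 53, 165, 33, 161, 148, 184, 114, 100, 20, 4, 78, 170, 34, 84, 94, 96, 135, 27, 44, 86, 133, 181, 152, 69, 91, 134, 104, 98, 174, 112, 61, 128, 180, 36, 123, 179, 113, 177, 74, 92, 57, 50, 10, 2, 39, 85, 17, 42, 47, 48, 164, 110, 22, 43, 163, 187, 76, 131, 142, 67, 52, 49, 87, 56, 127, 64, 90, 18, 158, 186, 153, 185, 37, 46, 125, 25, 5, 1]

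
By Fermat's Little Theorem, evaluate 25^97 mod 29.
By Fermat: 25^{28} ≡ 1 (mod 29). 97 = 3×28 + 13. So 25^{97} ≡ 25^{13} ≡ 7 (mod 29)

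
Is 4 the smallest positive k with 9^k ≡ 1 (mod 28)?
Powers of 9 mod 28: 9^1≡9, 9^2≡25, 9^3≡1. Already 9^3≡1, so the order is 3 < 4. No, the actual order is 3.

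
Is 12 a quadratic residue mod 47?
By Euler's criterion: 12^{23} ≡ 1 (mod 47). Since this equals 1, 12 is a QR.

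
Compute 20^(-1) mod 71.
Since 71 is prime, by Fermat 20^(-1) ≡ 20^{69} ≡ 32 mod 71. Verify: 20 × 32 = 640 ≡ 1 mod 71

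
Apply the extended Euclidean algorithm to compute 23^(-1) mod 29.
Extended GCD: 23(-5) + 29(4) = 1. So 23^(-1) ≡ -5 ≡ 24 (mod 29). Verify: 23 × 24 = 552 ≡ 1 (mod 29)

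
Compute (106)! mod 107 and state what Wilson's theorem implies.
(106)! mod 107 = 106. Since this equals -1 (mod 107), Wilson confirms 107 is prime.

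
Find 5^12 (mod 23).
By repeated squaring (mod 23): 5^{1}≡5, 5^{2}≡2, 5^{4}≡4, 5^{8}≡16. Then 5^{12} = 5^{8+4} ≡ 16 × 4 ≡ 18 (mod 23)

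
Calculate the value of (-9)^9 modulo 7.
Using Fermat: (-9)^{6} ≡ 1 (mod 7). 9 ≡ 3 (mod 6). So (-9)^{9} ≡ (-9)^{3} ≡ 6 (mod 7)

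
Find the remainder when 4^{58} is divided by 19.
By Fermat: 4^{18} ≡ 1 mod 19. 58 = 3×18 + 4. So 4^{58} ≡ 4^{4} ≡ 9 mod 19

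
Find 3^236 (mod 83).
Using Fermat: 3^{82} ≡ 1 (mod 83). 236 ≡ 72 (mod 82). So 3^{236} ≡ 3^{72} ≡ 30 (mod 83)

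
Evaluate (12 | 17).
(12/17) = 12^{8} mod 17 = -1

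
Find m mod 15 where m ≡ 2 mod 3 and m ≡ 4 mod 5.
M = 3 × 5 = 15. M₁ = 5, y₁ ≡ 2 mod 3. M₂ = 3, y₂ ≡ 2 mod 5. m = 2×5×2 + 4×3×2 ≡ 14 mod 15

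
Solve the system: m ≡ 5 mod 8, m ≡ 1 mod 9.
M = 8 × 9 = 72. M₁ = 9, y₁ ≡ 1 mod 8. M₂ = 8, y₂ ≡ 8 mod 9. m = 5×9×1 + 1×8×8 ≡ 37 mod 72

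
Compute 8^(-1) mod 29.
Since 29 is prime, by Fermat 8^(-1) ≡ 8^{27} ≡ 11 mod 29. Verify: 8 × 11 = 88 ≡ 1 mod 29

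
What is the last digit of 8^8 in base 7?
Using Fermat: 8^{6} ≡ 1 mod 7. 8 ≡ 2 mod 6. So 8^{8} ≡ 8^{2} ≡ 1 mod 7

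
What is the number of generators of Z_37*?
Number of primitive roots mod 37 = φ(p-1) = φ(36) = 12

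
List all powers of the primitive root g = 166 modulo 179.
166^1, 166^2, ..., 166^{178} mod 179: [166, 169, 130, 100, 132, 74, 112, 155, 133, 61, 102, 106, 54, 14, 176, 39, 30, 147, 58, 141, 136, 22, 72, 138, 175, 52, 40, 17, 137, 9, 62, 89, 96, 5, 114, 129, 113, 142, 123, 12, 23, 59, 128, 126, 152, 172, 91, 70, 164, 16, 150, 19, 111, 168, 143, 110, 2, 153, 159, 81, 21, 85, 148, 45, 131, 87, 122, 25, 33, 108, 28, 173, 78, 60, 115, 116, 103, 93, 44, 144, 97, 171, 104, 80, 34, 95, 18, 124, 178, 13, 10, 49, 79, 47, 105, 67, 24, 46, 118, 77, 73, 125, 165, 3, 140, 149, 32, 121, 38, 43, 157, 107, 41, 4, 127, 139, 162, 42, 170, 117, 90, 83, 174, 65, 50, 66, 37, 56, 167, 156, 120, 51, 53, 27, 7, 88, 109, 15, 163, 29, 160, 68, 11, 36, 69, 177, 26, 20, 98, 158, 94, 31, 134, 48, 92, 57, 154, 146, 71, 151, 6, 101, 119, 64, 63, 76, 86, 135, 35, 82, 8, 75, 99, 145, 84, 161, 55, 1]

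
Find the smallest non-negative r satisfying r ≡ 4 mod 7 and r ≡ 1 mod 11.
M = 7 × 11 = 77. M₁ = 11, y₁ ≡ 2 mod 7. M₂ = 7, y₂ ≡ 8 mod 11. r = 4×11×2 + 1×7×8 ≡ 67 mod 77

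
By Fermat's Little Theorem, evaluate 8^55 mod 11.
By Fermat: 8^{10} ≡ 1 mod 11. 55 = 5×10 + 5. So 8^{55} ≡ 8^{5} ≡ 10 mod 11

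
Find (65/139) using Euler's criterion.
(65/139) = 65^{69} mod 139 = 1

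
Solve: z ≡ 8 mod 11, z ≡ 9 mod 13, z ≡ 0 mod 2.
M = 11 × 13 × 2 = 286. M₁ = 26, y₁ ≡ 3 mod 11. M₂ = 22, y₂ ≡ 3 mod 13. M₃ = 143, y₃ ≡ 1 mod 2. z = 8×26×3 + 9×22×3 + 0×143×1 ≡ 74 mod 286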